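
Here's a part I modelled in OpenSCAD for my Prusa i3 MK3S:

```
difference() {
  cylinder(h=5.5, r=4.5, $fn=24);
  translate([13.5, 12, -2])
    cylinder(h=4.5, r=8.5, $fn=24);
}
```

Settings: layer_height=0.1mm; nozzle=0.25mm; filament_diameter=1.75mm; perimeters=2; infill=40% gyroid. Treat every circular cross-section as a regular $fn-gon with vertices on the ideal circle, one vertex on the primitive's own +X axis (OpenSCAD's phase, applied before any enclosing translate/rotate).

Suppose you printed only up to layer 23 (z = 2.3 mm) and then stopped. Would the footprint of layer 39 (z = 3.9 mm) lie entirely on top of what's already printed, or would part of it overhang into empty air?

entirely on top

Compare the two slices. At z = 2.3: the r=4.5 cylinder gives a regular 24-gon of circumradius 4.5 (constant along its height) (area = (24/2)·4.500²·sin(360°/24) = 62.89 mm²); the cylinder at (13.5, 12): section is a regular 24-gon, circumradius r=8.5 (area = (24/2)·8.500²·sin(360°/24) = 224.40 mm²); Subtracting the remaining from the first: starting from the r=4.5 cylinder (62.89 mm²), the r=8.5 cylinder at (13.5, 12) misses the remaining region (no effect) — area = 62.89 mm². At z = 3.9: the cylinder: section is a regular 24-gon, circumradius r=4.5 (area = (24/2)·4.500²·sin(360°/24) = 62.89 mm²); the cylinder at (13.5, 12) is absent (z outside [-2, 2.5]); Subtracting the remaining from the first: none of the subtracted shapes is present at this height, so the r=4.5 cylinder is unchanged — area = 62.89 mm². Checking containment: the cross-section at z = 3.9 is a subset of the cross-section at z = 2.3.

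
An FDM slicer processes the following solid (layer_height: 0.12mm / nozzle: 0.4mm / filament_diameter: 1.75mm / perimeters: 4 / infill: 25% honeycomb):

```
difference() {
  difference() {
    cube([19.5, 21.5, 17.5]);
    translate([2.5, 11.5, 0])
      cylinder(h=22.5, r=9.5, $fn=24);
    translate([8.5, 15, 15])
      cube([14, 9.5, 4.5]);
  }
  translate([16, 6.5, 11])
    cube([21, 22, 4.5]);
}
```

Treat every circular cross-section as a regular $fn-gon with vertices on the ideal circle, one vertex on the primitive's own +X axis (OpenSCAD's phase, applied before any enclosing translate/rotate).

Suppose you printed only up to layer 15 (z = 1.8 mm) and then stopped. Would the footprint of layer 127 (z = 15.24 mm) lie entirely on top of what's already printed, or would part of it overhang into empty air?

entirely on top

Compare the two slices. At z = 1.8: the cube (footprint 19.5×21.5) is included at this height (area 419.25 mm²); the r=9.5 cylinder at (2.5, 11.5) contributes a regular 24-gon of circumradius 9.5 (area = (24/2)·9.500²·sin(360°/24) = 280.30 mm²); the cube at (8.5, 15) is absent (z outside [15, 19.5]); Taking the first minus the rest: starting from the 19.5×21.5 cube (419.25 mm²), the r=9.5 cylinder at (2.5, 11.5) partially overlaps it — only the 186.83 mm² overlap (of its 280.30 mm²) is removed, clipping the outline — area = 232.42 mm²; the cube at (16, 6.5) is absent (z outside [11, 15.5]); Taking the first minus the rest: none of the subtracted shapes is present at this height, so that combined region is unchanged — area = 232.42 mm². At z = 15.24: the cube is present — its section is the full 19.5×21.5 rectangle (area 419.25 mm²); the r=9.5 cylinder at (2.5, 11.5) gives a regular 24-gon of circumradius 9.5 (constant along its height) (area = (24/2)·9.500²·sin(360°/24) = 280.30 mm²); the cube at (8.5, 15) (footprint 14×9.5) is included at this height (area 133.00 mm²); After the difference (first − rest): starting from the 19.5×21.5 cube (419.25 mm²), the r=9.5 cylinder at (2.5, 11.5) partially overlaps it — only the 186.83 mm² overlap (of its 280.30 mm²) is removed, clipping the outline; the 14×9.5 cube at (8.5, 15) partially overlaps it — only the 65.30 mm² overlap (of its 133.00 mm²) is removed, clipping the outline — area = 167.12 mm²; the cube at (16, 6.5) (footprint 21×22) is included at this height (area 462.00 mm²); Subtracting the remaining from the first: starting from that combined region (167.12 mm²), the 21×22 cube at (16, 6.5) partially overlaps it — only the 29.75 mm² overlap (of its 462.00 mm²) is removed, clipping the outline — area = 137.37 mm². Checking containment: the cross-section at z = 15.24 is a subset of the cross-section at z = 1.8.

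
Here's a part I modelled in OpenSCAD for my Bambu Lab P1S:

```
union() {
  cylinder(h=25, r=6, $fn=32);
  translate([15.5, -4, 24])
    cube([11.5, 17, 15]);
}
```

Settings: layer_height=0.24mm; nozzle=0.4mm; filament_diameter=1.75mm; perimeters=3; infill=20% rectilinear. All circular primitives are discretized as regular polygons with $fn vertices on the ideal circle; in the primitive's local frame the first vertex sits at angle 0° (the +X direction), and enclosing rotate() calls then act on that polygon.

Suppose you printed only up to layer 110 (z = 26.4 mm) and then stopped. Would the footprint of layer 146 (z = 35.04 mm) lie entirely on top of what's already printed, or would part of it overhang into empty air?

Compare the two slices. At z = 26.4: the cylinder does not reach this height (z outside [0, 25]); the cube at (15.5, -4) is present — its section is the full 11.5×17 rectangle (area 195.50 mm²); Combining (union): only the 11.5×17 cube at (15.5, -4) is present, so the union is just that shape — area = 195.50 mm². At z = 35.04: the cylinder is absent (z outside [0, 25]); the cube at (15.5, -4) is present — its section is the full 11.5×17 rectangle (area 195.50 mm²); Combining (union): only the 11.5×17 cube at (15.5, -4) is present, so the union is just that shape — area = 195.50 mm². Checking containment: the cross-section at z = 35.04 is a subset of the cross-section at z = 26.4.

entirely on top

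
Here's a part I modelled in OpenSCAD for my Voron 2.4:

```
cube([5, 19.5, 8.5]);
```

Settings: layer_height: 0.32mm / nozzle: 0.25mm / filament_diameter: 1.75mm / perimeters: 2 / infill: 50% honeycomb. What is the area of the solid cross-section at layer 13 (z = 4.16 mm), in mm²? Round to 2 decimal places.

At z = 4.16 mm: the cube (footprint 5×19.5) is included at this height (area 97.50 mm²). Overall, the cross-section is a single solid region. Net area = 97.50 mm².

97.50 mm²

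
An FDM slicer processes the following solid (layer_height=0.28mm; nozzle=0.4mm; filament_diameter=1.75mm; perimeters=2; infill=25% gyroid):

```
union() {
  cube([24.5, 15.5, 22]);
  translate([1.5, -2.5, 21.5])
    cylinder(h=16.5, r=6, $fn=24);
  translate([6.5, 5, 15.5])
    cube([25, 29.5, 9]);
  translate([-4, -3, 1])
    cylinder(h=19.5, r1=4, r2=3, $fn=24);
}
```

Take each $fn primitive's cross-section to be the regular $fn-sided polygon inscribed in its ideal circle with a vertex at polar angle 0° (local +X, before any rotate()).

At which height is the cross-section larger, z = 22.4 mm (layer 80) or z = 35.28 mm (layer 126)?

Layer 80 (z = 22.4): the cube is absent (z outside [0, 22]); the r=6 cylinder at (1.5, -2.5) gives a regular 24-gon of circumradius 6 (constant along its height) (area = (24/2)·6.000²·sin(360°/24) = 111.81 mm²); the cube at (6.5, 5) is present — its section is the full 25×29.5 rectangle (area 737.50 mm²); the cone at (-4, -3) is not intersected at this z (z outside [1, 20.5]); Combining (union): the 2 present regions are separate (no shared area or edge), so areas and boundary lengths simply add and each stays a separate island — area = 849.31 mm². So its area = 849.31 mm². Layer 126 (z = 35.28): the cube is not intersected at this z (z outside [0, 22]); the cylinder at (1.5, -2.5): section is a regular 24-gon, circumradius r=6 (area = (24/2)·6.000²·sin(360°/24) = 111.81 mm²); the cube at (6.5, 5) is not intersected at this z (z outside [15.5, 24.5]); the cone at (-4, -3) does not reach this height (z outside [1, 20.5]); Combining (union): only the r=6 cylinder at (1.5, -2.5) is present, so the union is just that shape — area = 111.81 mm². So its area = 111.81 mm². Layer 80 is larger (849.31 vs 111.81 mm²).

layer 80 (z = 22.4 mm)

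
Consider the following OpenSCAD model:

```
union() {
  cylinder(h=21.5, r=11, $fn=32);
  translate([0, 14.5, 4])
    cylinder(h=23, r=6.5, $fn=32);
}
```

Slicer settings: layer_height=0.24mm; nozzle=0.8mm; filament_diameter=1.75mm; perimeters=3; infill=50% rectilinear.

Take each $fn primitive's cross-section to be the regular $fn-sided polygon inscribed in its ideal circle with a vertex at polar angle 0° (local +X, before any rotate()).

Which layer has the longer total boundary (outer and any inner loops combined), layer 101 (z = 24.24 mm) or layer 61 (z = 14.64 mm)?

Layer 101 (z = 24.24): the cylinder is absent (z outside [0, 21.5]); the cylinder at (0, 14.5): section is a regular 32-gon, circumradius r=6.5 (perimeter = 2·32·6.500·sin(180°/32) = 40.78 mm); Merging all regions: only the r=6.5 cylinder at (0, 14.5) is present, so the union is just that shape — boundary = 40.78 mm. So its perimeter = 40.78 mm. Layer 61 (z = 14.64): the r=11 cylinder contributes a regular 32-gon of circumradius 11 (perimeter = 2·32·11.000·sin(180°/32) = 69.00 mm); the cylinder at (0, 14.5): section is a regular 32-gon, circumradius r=6.5 (perimeter = 2·32·6.500·sin(180°/32) = 40.78 mm); Merging all regions: the regions partially overlap (shared area 18.58 mm²), so the edge portions inside another operand are dropped and the merged outline is re-measured after clipping — boundary = 89.92 mm. So its perimeter = 89.92 mm. Layer 61 is larger (89.92 vs 40.78 mm).

layer 61 (z = 14.64 mm)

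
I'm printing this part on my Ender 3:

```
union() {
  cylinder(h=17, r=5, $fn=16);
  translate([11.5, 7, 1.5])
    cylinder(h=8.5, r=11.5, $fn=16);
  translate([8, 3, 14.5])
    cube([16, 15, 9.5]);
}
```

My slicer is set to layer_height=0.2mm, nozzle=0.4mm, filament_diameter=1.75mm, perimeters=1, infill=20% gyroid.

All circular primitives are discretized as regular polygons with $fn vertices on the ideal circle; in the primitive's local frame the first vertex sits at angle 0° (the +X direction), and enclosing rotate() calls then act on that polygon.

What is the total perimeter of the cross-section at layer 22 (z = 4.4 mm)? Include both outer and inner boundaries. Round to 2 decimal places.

85.30 mm

At z = 4.4 mm: the cylinder: section is a regular 16-gon, circumradius r=5 (perimeter = 2·16·5.000·sin(180°/16) = 31.21 mm); the r=11.5 cylinder at (11.5, 7) contributes a regular 16-gon of circumradius 11.5 (perimeter = 2·16·11.500·sin(180°/16) = 71.79 mm); the cube at (8, 3) is absent (z outside [14.5, 24]); Merging all regions: the regions partially overlap (shared area 15.82 mm²), so the edge portions inside another operand are dropped and the merged outline is re-measured after clipping — boundary = 85.30 mm. Overall, the cross-section is a single solid region. Total boundary length (outer) = 85.30 mm.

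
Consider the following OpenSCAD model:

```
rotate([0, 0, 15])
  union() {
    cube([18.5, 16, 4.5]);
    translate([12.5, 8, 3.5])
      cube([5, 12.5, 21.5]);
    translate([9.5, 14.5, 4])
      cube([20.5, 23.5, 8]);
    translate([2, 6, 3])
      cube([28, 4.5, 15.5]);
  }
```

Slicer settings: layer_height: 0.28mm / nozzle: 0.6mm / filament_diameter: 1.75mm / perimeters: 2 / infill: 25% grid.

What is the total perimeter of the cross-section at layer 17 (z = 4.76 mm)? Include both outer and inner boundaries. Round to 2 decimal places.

At z = 4.76 mm: the cube is absent (z outside [0, 4.5]); the cube at (12.5, 8) (footprint 5×12.5) is included at this height (perimeter 35.00 mm); the cube at (9.5, 14.5) (footprint 20.5×23.5) is included at this height (perimeter 88.00 mm); the cube at (2, 6) (footprint 28×4.5) is included at this height (perimeter 65.00 mm); Taking the union: the regions partially overlap (shared area 42.50 mm²), so the edge portions inside another operand are dropped and the merged outline is re-measured after clipping — boundary = 151.00 mm; (rotated 15° about Z; rotation is an isometry so areas/perimeters/island counts are preserved). Overall, the cross-section is a single solid region. Total boundary length (outer) = 151.00 mm.

151.00 mm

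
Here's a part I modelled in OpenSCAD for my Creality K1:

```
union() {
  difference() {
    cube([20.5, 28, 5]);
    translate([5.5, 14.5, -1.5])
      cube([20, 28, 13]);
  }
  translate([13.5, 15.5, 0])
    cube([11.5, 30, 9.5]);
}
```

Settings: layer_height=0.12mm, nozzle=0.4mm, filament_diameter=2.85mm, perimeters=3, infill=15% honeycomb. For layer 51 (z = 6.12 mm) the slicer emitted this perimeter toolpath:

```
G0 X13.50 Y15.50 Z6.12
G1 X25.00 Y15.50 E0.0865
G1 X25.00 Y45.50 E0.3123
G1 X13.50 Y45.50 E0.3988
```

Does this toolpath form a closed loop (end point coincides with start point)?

Start point (G0): (13.50, 15.50). End point (last G1): the path does not return to the start — open.

no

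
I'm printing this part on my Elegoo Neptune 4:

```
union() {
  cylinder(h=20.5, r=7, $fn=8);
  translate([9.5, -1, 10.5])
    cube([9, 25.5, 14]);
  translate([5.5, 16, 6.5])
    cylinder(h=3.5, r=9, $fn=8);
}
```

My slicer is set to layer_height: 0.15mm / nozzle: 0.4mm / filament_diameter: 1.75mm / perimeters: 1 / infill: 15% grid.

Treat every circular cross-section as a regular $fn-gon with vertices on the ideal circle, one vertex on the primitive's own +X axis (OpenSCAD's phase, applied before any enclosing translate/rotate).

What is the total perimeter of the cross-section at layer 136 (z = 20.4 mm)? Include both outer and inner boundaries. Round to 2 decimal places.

111.86 mm

At z = 20.4 mm: the r=7 cylinder contributes a regular 8-gon of circumradius 7 (perimeter = 2·8·7.000·sin(180°/8) = 42.86 mm); the cube at (9.5, -1) is present — its section is the full 9×25.5 rectangle (perimeter 69.00 mm); the cylinder at (5.5, 16) does not reach this height (z outside [6.5, 10]); Merging all regions: the 2 present regions are separate (no shared area or edge), so areas and boundary lengths simply add and each stays a separate island — boundary = 111.86 mm. Overall, the cross-section has 2 separate islands. Total boundary length (outer) = 111.86 mm.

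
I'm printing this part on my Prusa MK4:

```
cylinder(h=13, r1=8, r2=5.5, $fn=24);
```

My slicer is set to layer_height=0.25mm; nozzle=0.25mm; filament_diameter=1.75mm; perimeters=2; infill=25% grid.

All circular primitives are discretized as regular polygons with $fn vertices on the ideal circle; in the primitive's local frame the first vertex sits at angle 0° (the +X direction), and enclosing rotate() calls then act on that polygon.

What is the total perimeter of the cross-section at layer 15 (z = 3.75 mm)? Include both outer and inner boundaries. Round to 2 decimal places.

At z = 3.75 mm: the cone contributes a regular 24-gon of circumradius 7.279 (interpolated between r1=8 and r2=5.5 at t=0.288) (perimeter = 2·24·7.279·sin(180°/24) = 45.60 mm). Overall, the cross-section is a single solid region. Total boundary length (outer) = 45.60 mm.

45.60 mm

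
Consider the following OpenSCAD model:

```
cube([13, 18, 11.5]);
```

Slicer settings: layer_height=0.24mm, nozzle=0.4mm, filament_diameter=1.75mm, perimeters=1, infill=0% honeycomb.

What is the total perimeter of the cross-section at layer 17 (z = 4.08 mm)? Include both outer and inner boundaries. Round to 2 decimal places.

62.00 mm

At z = 4.08 mm: the cube (footprint 13×18) is included at this height (perimeter 62.00 mm). Overall, the cross-section is a single solid region. Total boundary length (outer) = 62.00 mm.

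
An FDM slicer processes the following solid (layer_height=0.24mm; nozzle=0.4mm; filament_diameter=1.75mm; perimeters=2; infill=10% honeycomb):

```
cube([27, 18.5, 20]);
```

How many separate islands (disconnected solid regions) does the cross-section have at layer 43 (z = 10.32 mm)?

1

At z = 10.32 mm: the 27×18.5 cube contributes its full rectangle. Overall, the cross-section is a single solid region. Island count = 1.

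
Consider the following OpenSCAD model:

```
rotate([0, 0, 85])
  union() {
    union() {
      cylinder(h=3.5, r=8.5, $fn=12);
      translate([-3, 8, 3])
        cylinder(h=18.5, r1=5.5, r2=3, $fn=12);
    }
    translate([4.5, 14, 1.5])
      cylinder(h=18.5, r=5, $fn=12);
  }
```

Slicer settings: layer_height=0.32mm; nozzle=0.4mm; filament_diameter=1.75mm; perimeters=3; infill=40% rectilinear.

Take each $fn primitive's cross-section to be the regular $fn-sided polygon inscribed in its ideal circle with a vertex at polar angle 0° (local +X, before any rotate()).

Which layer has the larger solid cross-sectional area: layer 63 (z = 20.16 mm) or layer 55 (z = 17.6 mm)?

layer 55 (z = 17.6 mm)

Layer 63 (z = 20.16): the cylinder is absent (z outside [0, 3.5]); the cone at (-3, 8): at t=0.928 of its height the radius interpolates to r₁+(r₂−r₁)t = 3.181, giving a regular 12-gon of that circumradius (area = (12/2)·3.181²·sin(360°/12) = 30.36 mm²); Taking the union: only the cone at (-3, 8) is present, so the union is just that shape — area = 30.36 mm²; the cylinder at (4.5, 14) does not reach this height (z outside [1.5, 20]); Combining (union): only that combined region is present, so the union is just that shape — area = 30.36 mm²; (whole slice rotated 85° about Z — lengths, areas and connectivity unchanged). So its area = 30.36 mm². Layer 55 (z = 17.6): the cylinder does not reach this height (z outside [0, 3.5]); the cone at (-3, 8) contributes a regular 12-gon of circumradius 3.527 (interpolated between r1=5.5 and r2=3 at t=0.789) (area = (12/2)·3.527²·sin(360°/12) = 37.32 mm²); Taking the union: only the cone at (-3, 8) is present, so the union is just that shape — area = 37.32 mm²; the cylinder at (4.5, 14): section is a regular 12-gon, circumradius r=5 (area = (12/2)·5.000²·sin(360°/12) = 75.00 mm²); Taking the union: the 2 present regions are separate (no shared area or edge), so areas and boundary lengths simply add and each stays a separate island — area = 112.32 mm²; (whole slice rotated 85° about Z — lengths, areas and connectivity unchanged). So its area = 112.32 mm². Layer 55 is larger (112.32 vs 30.36 mm²).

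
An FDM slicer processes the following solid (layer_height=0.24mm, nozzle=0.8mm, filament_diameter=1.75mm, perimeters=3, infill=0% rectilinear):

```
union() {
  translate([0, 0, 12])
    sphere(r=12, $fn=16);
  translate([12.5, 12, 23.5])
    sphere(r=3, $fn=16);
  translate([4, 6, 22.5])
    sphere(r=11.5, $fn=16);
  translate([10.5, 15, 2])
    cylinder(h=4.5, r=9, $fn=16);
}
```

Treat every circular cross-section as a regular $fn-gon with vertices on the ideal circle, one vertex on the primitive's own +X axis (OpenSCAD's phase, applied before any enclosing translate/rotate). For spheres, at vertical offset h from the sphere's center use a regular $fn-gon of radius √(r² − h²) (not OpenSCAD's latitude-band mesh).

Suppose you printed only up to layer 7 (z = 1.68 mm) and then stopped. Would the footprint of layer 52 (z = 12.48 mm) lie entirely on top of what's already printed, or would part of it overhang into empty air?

part overhangs

Compare the two slices. At z = 1.68: the sphere: section is a regular 16-gon, circumradius = √(r²−h²) = √(12²−10.32²) = 6.124 (area = (16/2)·6.124²·sin(360°/16) = 114.80 mm²); the sphere at (12.5, 12) is absent (|z−center|=21.820 > r=3); the sphere at (4, 6) does not reach this height (|z−center|=20.820 > r=11.5); the cylinder at (10.5, 15) is not intersected at this z (z outside [2, 6.5]); Merging all regions: only the r=12 sphere is present, so the union is just that shape — area = 114.80 mm². At z = 12.48: the r=12 sphere slices to a regular 16-gon of circumradius 11.990 (√(r²−h²) with h=0.48 from center) (area = (16/2)·11.990²·sin(360°/16) = 440.15 mm²); the sphere at (12.5, 12) is not intersected at this z (|z−center|=11.020 > r=3); the r=11.5 sphere at (4, 6) contributes a regular 16-gon of circumradius √(11.5²−10.02²) = 5.644 (area = (16/2)·5.644²·sin(360°/16) = 97.51 mm²); the cylinder at (10.5, 15) is not intersected at this z (z outside [2, 6.5]); Merging all regions: the regions partially overlap — summed areas 537.65 mm² minus the doubly-counted overlap 92.39 mm² gives 445.26 mm² — area = 445.26 mm². Checking containment: at z = 12.48 the cross-section extends beyond the z = 1.68 cross-section by about 330.46 mm².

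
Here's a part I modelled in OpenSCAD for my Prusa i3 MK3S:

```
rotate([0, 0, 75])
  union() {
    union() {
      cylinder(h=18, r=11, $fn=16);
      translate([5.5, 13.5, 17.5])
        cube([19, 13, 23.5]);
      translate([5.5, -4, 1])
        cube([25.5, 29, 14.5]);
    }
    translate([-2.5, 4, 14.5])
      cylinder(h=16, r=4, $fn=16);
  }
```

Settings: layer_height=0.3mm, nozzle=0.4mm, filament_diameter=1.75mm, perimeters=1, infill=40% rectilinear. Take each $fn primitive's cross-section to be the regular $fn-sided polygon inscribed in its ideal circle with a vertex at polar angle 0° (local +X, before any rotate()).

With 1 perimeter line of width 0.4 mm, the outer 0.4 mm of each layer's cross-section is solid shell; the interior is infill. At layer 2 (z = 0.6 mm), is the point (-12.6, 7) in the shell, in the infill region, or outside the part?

outside

At z = 0.6 mm: the cylinder: section is a regular 16-gon, circumradius r=11; the cube at (5.5, 13.5) is not intersected at this z (z outside [17.5, 41]); the cube at (5.5, -4) does not reach this height (z outside [1, 15.5]); Merging all regions: only the r=11 cylinder is present, so the union is just that shape — 1 connected region; the cylinder at (-2.5, 4) is absent (z outside [14.5, 30.5]); Combining (union): only the result so far is present, so the union is just that shape — 1 connected region; (rotated 75° about Z; rotation is an isometry so areas/perimeters/island counts are preserved). Overall, the cross-section is a single solid region. Undo the 75° rotation: the query point maps to (3.500, 13.982) in the un-rotated model frame. The nearest boundary edge runs (4.21, 10.16)→(0.00, 11.00); distance from the point to it = 3.61 mm. The point is not inside any of the regions above, so it lies outside the cross-section (3.61 mm from the nearest boundary).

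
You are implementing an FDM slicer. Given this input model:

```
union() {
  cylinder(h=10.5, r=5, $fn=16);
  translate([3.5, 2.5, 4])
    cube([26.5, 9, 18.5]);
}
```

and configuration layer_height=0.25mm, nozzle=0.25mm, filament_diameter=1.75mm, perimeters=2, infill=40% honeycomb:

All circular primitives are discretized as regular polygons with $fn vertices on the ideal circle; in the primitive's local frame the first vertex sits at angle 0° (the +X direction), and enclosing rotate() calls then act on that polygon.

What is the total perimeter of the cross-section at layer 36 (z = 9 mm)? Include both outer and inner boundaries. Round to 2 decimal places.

At z = 9 mm: the cylinder: section is a regular 16-gon, circumradius r=5 (perimeter = 2·16·5.000·sin(180°/16) = 31.21 mm); the cube at (3.5, 2.5) is present — its section is the full 26.5×9 rectangle (perimeter 71.00 mm); Taking the union: the regions partially overlap (shared area 0.40 mm²), so the edge portions inside another operand are dropped and the merged outline is re-measured after clipping — boundary = 99.14 mm. Overall, the cross-section is a single solid region. Total boundary length (outer) = 99.14 mm.

99.14 mm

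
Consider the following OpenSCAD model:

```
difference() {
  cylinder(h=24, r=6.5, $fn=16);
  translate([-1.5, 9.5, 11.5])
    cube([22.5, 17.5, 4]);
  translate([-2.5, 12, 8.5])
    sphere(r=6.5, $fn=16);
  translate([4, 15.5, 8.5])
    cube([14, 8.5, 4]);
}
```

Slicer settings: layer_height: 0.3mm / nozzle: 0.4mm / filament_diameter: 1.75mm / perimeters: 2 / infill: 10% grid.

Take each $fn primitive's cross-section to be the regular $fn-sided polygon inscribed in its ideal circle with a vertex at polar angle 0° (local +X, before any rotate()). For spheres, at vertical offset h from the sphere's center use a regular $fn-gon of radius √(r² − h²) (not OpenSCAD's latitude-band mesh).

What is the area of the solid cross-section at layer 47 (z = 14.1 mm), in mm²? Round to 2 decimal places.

At z = 14.1 mm: the r=6.5 cylinder gives a regular 16-gon of circumradius 6.5 (constant along its height) (area = (16/2)·6.500²·sin(360°/16) = 129.35 mm²); the cube at (-1.5, 9.5) (footprint 22.5×17.5) is included at this height (area 393.75 mm²); the sphere at (-2.5, 12): section is a regular 16-gon, circumradius = √(r²−h²) = √(6.5²−5.6²) = 3.300 (area = (16/2)·3.300²·sin(360°/16) = 33.34 mm²); the cube at (4, 15.5) is not intersected at this z (z outside [8.5, 12.5]); Taking the first minus the rest: starting from the r=6.5 cylinder (129.35 mm²), the 22.5×17.5 cube at (-1.5, 9.5) misses the remaining region (no effect); the r=6.5 sphere at (-2.5, 12) misses the remaining region (no effect) — area = 129.35 mm². Overall, the cross-section is a single solid region. Net area = 129.35 mm².

129.35 mm²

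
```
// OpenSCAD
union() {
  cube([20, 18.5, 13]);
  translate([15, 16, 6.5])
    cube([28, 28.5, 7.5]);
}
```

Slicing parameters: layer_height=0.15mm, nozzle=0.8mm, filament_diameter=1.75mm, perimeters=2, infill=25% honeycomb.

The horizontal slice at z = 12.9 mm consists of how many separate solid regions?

1

At z = 12.9 mm: the 20×18.5 cube contributes its full rectangle; the cube at (15, 16) (footprint 28×28.5) is included at this height; Merging all regions: the regions partially overlap (shared area 12.50 mm²), so overlapping operands fuse into one piece — 1 connected region. The result has 1 disconnected region.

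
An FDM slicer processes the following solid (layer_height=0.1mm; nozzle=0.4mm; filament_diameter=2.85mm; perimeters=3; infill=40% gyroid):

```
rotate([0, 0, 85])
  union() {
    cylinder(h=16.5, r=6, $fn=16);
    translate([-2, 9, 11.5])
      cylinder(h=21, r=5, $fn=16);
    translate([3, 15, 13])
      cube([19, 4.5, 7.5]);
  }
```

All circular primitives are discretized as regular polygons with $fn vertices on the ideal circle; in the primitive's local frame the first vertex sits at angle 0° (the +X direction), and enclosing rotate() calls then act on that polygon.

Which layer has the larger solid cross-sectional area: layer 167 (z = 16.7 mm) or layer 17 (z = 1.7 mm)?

Layer 167 (z = 16.7): the cylinder does not reach this height (z outside [0, 16.5]); the cylinder at (-2, 9): section is a regular 16-gon, circumradius r=5 (area = (16/2)·5.000²·sin(360°/16) = 76.54 mm²); the 19×4.5 cube at (3, 15) contributes its full rectangle (area 85.50 mm²); Combining (union): the 2 present regions are separate (no shared area or edge), so areas and boundary lengths simply add and each stays a separate island — area = 162.04 mm²; (whole slice rotated 85° about Z — lengths, areas and connectivity unchanged). So its area = 162.04 mm². Layer 17 (z = 1.7): the cylinder: section is a regular 16-gon, circumradius r=6 (area = (16/2)·6.000²·sin(360°/16) = 110.21 mm²); the cylinder at (-2, 9) does not reach this height (z outside [11.5, 32.5]); the cube at (3, 15) is not intersected at this z (z outside [13, 20.5]); Taking the union: only the r=6 cylinder is present, so the union is just that shape — area = 110.21 mm²; (rotated 85° about Z; rotation is an isometry so areas/perimeters/island counts are preserved). So its area = 110.21 mm². Layer 167 is larger (162.04 vs 110.21 mm²).

layer 167 (z = 16.7 mm)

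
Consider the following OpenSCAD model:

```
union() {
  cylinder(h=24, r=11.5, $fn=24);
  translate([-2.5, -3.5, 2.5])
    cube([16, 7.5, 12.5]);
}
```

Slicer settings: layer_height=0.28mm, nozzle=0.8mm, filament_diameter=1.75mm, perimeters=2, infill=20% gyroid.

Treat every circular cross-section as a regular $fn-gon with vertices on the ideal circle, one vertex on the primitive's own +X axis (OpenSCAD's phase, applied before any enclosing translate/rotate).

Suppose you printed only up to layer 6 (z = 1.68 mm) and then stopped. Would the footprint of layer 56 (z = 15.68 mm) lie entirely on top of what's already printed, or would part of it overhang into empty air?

entirely on top

Compare the two slices. At z = 1.68: the cylinder: section is a regular 24-gon, circumradius r=11.5 (area = (24/2)·11.500²·sin(360°/24) = 410.75 mm²); the cube at (-2.5, -3.5) does not reach this height (z outside [2.5, 15]); Combining (union): only the r=11.5 cylinder is present, so the union is just that shape — area = 410.75 mm². At z = 15.68: the r=11.5 cylinder contributes a regular 24-gon of circumradius 11.5 (area = (24/2)·11.500²·sin(360°/24) = 410.75 mm²); the cube at (-2.5, -3.5) does not reach this height (z outside [2.5, 15]); Merging all regions: only the r=11.5 cylinder is present, so the union is just that shape — area = 410.75 mm². Checking containment: the cross-section at z = 15.68 is a subset of the cross-section at z = 1.68.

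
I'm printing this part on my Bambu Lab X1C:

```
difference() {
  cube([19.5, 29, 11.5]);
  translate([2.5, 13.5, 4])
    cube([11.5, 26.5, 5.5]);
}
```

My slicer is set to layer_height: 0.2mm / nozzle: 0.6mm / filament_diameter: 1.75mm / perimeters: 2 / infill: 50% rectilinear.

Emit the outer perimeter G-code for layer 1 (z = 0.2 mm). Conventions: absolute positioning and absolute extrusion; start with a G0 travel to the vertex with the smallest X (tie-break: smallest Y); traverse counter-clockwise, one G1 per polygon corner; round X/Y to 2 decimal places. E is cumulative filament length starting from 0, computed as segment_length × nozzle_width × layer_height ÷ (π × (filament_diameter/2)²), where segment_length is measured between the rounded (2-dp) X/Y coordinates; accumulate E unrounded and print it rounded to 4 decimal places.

At z = 0.2 mm: the cube (footprint 19.5×29) is included at this height; the cube at (2.5, 13.5) is not intersected at this z (z outside [4, 9.5]); Subtracting the remaining from the first: none of the subtracted shapes is present at this height, so the 19.5×29 cube is unchanged — 1 connected region. The outline is a single polygon with 4 vertices. Extrusion per mm of travel: 0.6 × 0.2 / (π × 0.875²) = 0.049890. Accumulating E over each segment gives final E = 4.8393.

G0 X0.00 Y0.00 Z0.20
G1 X19.50 Y0.00 E0.9729
G1 X19.50 Y29.00 E2.4197
G1 X0.00 Y29.00 E3.3925
G1 X0.00 Y0.00 E4.8393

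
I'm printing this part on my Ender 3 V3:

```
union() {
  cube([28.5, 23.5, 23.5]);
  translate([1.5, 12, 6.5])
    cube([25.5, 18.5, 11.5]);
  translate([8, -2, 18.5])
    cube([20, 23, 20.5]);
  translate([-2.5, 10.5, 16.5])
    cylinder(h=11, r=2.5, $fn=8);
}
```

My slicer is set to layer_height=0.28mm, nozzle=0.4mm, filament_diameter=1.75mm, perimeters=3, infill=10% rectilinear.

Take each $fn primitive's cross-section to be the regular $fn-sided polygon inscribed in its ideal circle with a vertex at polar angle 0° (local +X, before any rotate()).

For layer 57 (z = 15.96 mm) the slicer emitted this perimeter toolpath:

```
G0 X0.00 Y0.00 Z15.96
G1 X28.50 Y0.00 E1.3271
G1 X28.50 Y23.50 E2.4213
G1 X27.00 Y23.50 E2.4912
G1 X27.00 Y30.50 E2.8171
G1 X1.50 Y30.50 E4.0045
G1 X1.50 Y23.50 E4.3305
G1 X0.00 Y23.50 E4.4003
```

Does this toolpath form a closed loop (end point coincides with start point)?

no

Start point (G0): (0.00, 0.00). End point (last G1): the path does not return to the start — open.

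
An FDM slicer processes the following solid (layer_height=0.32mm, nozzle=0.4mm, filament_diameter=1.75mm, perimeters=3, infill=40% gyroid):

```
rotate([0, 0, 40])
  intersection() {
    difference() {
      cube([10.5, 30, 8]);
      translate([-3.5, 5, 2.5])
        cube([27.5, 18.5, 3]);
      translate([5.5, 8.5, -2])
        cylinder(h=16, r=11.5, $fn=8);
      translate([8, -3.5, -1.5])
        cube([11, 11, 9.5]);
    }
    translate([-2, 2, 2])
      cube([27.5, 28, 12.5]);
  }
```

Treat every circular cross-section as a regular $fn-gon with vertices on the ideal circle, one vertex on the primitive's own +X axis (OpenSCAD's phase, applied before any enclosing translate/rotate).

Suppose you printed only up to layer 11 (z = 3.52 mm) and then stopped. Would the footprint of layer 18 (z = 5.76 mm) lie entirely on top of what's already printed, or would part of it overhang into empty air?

Compare the two slices. At z = 3.52: the cube is present — its section is the full 10.5×30 rectangle (area 315.00 mm²); the cube at (-3.5, 5) (footprint 27.5×18.5) is included at this height (area 508.75 mm²); the r=11.5 cylinder at (5.5, 8.5) gives a regular 8-gon of circumradius 11.5 (constant along its height) (area = (8/2)·11.500²·sin(360°/8) = 374.06 mm²); the 11×11 cube at (8, -3.5) contributes its full rectangle (area 121.00 mm²); After the difference (first − rest): starting from the 10.5×30 cube (315.00 mm²), the 27.5×18.5 cube at (-3.5, 5) partially overlaps it — only the 194.25 mm² overlap (of its 508.75 mm²) is removed, clipping the outline; the r=11.5 cylinder at (5.5, 8.5) partially overlaps it — only the 52.50 mm² overlap (of its 374.06 mm²) is removed, clipping the outline; the 11×11 cube at (8, -3.5) misses the remaining region (no effect) — area = 68.25 mm²; the cube at (-2, 2) (footprint 27.5×28) is included at this height (area 770.00 mm²); After intersecting: that combined region lies inside the 27.5×28 cube at (-2, 2), so it is kept whole — area = 68.25 mm²; (rotated 40° about Z; rotation is an isometry so areas/perimeters/island counts are preserved). At z = 5.76: the 10.5×30 cube contributes its full rectangle (area 315.00 mm²); the cube at (-3.5, 5) is not intersected at this z (z outside [2.5, 5.5]); the r=11.5 cylinder at (5.5, 8.5) gives a regular 8-gon of circumradius 11.5 (constant along its height) (area = (8/2)·11.500²·sin(360°/8) = 374.06 mm²); the cube at (8, -3.5) is present — its section is the full 11×11 rectangle (area 121.00 mm²); Subtracting the remaining from the first: starting from the 10.5×30 cube (315.00 mm²), the r=11.5 cylinder at (5.5, 8.5) partially overlaps it — only the 198.56 mm² overlap (of its 374.06 mm²) is removed, clipping the outline; the 11×11 cube at (8, -3.5) misses the remaining region (no effect) — area = 116.44 mm²; the cube at (-2, 2) (footprint 27.5×28) is included at this height (area 770.00 mm²); Taking the intersection: that combined region lies inside the 27.5×28 cube at (-2, 2), so it is kept whole — area = 116.44 mm²; (rotated 40° about Z; rotation is an isometry so areas/perimeters/island counts are preserved). Checking containment: at z = 5.76 the cross-section extends beyond the z = 3.52 cross-section by about 48.19 mm².

part overhangs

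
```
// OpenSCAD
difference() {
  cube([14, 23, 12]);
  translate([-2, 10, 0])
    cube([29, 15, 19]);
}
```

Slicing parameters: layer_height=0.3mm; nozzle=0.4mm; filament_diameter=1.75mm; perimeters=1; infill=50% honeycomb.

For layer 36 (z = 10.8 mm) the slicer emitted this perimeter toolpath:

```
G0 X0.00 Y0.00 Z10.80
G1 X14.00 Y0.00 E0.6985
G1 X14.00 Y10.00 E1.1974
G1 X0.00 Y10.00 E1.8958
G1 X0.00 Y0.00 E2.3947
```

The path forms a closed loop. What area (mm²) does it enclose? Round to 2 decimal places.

Apply the shoelace formula to the sequence of (X, Y) vertices; enclosed area = 140.00 mm².

140.00 mm²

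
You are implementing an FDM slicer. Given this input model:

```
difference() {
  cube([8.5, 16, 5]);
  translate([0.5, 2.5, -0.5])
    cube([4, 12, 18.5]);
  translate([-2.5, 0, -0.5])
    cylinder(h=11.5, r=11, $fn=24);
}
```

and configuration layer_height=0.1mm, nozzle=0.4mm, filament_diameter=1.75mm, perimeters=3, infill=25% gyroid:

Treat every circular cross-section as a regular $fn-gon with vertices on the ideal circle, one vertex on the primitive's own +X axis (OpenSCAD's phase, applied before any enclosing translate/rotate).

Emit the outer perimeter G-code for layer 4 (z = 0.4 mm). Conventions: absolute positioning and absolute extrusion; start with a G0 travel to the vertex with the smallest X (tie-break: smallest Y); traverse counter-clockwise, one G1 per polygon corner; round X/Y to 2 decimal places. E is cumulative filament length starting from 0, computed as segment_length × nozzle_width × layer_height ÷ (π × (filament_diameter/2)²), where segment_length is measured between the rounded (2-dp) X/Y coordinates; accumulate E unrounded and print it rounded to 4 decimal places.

G0 X0.00 Y10.67 Z0.40
G1 X0.35 Y10.63 E0.0059
G1 X0.50 Y10.56 E0.0086
G1 X0.50 Y14.50 E0.0741
G1 X4.50 Y14.50 E0.1407
G1 X4.50 Y8.38 E0.2424
G1 X5.28 Y7.78 E0.2588
G1 X7.03 Y5.50 E0.3066
G1 X8.13 Y2.85 E0.3543
G1 X8.50 Y0.00 E0.4021
G1 X8.50 Y16.00 E0.6682
G1 X0.00 Y16.00 E0.8095
G1 X0.00 Y10.67 E0.8982

At z = 0.4 mm: the cube is present — its section is the full 8.5×16 rectangle; the cube at (0.5, 2.5) is present — its section is the full 4×12 rectangle; the r=11 cylinder at (-2.5, 0) contributes a regular 24-gon of circumradius 11; Taking the first minus the rest: starting from the 8.5×16 cube, the 4×12 cube at (0.5, 2.5) lies wholly inside it (removes its full 48.00 mm² and its 32.00 mm outline becomes a hole wall); the r=11 cylinder at (-2.5, 0) partially overlaps it — only the 38.33 mm² overlap (of its 375.81 mm²) is removed, clipping the outline — 1 connected region. The outline is a single polygon with 12 vertices. Extrusion per mm of travel: 0.4 × 0.1 / (π × 0.875²) = 0.016630. Accumulating E over each segment gives final E = 0.8982.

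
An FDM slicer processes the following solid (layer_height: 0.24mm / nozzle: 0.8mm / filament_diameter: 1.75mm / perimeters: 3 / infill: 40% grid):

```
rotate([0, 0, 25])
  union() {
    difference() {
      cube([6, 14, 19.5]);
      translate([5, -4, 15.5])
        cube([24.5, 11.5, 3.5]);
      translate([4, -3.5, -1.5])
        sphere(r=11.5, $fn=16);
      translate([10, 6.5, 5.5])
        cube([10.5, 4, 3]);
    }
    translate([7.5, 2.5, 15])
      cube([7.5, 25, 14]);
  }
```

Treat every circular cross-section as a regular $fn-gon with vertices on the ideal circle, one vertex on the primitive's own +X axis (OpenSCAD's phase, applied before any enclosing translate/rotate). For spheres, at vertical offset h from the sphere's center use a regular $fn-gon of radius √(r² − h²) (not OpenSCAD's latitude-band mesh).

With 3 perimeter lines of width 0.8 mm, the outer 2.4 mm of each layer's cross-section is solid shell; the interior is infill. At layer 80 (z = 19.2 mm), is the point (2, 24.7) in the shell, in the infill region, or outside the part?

infill

At z = 19.2 mm: the cube (footprint 6×14) is included at this height; the cube at (5, -4) does not reach this height (z outside [15.5, 19]); the sphere at (4, -3.5) is absent (|z−center|=20.700 > r=11.5); the cube at (10, 6.5) is absent (z outside [5.5, 8.5]); Taking the first minus the rest: none of the subtracted shapes is present at this height, so the 6×14 cube is unchanged — 1 connected region; the cube at (7.5, 2.5) is present — its section is the full 7.5×25 rectangle; Merging all regions: the 2 present regions are separate (no shared area or edge), so areas and boundary lengths simply add and each stays a separate island — 2 connected regions; (whole slice rotated 25° about Z — lengths, areas and connectivity unchanged). Overall, the cross-section has 2 separate islands. Undo the 25° rotation: the query point maps to (12.251, 21.541) in the un-rotated model frame. The nearest boundary edge runs (15.00, 27.50)→(15.00, 2.50); distance from the point to it = 2.75 mm. (Shell/infill is judged within the island containing the point — the largest one.) The point is inside the cross-section and 2.75 mm from the nearest boundary — more than the 2.4 mm shell width (3 × 0.8), so it's in the infill interior.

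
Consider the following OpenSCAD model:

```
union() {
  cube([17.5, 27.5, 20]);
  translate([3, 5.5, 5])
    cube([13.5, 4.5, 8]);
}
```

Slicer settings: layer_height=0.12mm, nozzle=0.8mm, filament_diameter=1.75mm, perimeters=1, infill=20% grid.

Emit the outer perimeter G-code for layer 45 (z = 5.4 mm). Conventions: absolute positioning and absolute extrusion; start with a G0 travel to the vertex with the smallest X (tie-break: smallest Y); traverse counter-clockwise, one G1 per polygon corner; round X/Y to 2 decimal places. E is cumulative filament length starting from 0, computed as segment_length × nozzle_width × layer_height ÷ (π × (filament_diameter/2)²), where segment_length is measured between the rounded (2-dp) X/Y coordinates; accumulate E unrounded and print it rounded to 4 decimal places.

G0 X0.00 Y0.00 Z5.40
G1 X17.50 Y0.00 E0.6985
G1 X17.50 Y27.50 E1.7960
G1 X0.00 Y27.50 E2.4945
G1 X0.00 Y0.00 E3.5921

At z = 5.4 mm: the 17.5×27.5 cube contributes its full rectangle; the cube at (3, 5.5) is present — its section is the full 13.5×4.5 rectangle; Taking the union: the 13.5×4.5 cube at (3, 5.5) lies entirely inside the 17.5×27.5 cube, so the union is just the 17.5×27.5 cube — 1 connected region. The outline is a single polygon with 4 vertices. Extrusion per mm of travel: 0.8 × 0.12 / (π × 0.875²) = 0.039912. Accumulating E over each segment gives final E = 3.5921.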